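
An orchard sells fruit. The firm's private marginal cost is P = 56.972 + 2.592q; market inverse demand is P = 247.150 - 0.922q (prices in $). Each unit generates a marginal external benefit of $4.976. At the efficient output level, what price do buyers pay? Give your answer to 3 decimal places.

P = $195.946

Social marginal cost = private MC − MEB = 51.996 + 2.592q.
Set SMC = demand: 51.996 + 2.592q = 247.150 - 0.922q → q* = 55.5361.
Consumer price on the demand curve at q*: 247.150 − 0.922×55.5361 = 195.9457.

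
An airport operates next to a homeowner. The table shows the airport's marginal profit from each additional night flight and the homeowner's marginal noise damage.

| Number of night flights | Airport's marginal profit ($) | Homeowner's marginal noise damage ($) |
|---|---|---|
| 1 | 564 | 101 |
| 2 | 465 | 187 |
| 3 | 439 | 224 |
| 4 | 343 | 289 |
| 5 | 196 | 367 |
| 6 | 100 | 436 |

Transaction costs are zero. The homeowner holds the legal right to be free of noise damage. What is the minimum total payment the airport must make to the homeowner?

$801

Efficient level: marginal profit ≥ marginal noise damage through level 4, so k* = 4.
With the homeowner holding the right, the airport must at least compensate total damage at k*: 101 + 187 + 224 + 289 = 801.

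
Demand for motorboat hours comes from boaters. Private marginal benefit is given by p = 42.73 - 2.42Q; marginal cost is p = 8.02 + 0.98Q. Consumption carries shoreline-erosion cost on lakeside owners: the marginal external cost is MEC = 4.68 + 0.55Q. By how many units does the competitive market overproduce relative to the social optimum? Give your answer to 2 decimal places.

Market equilibrium (private): 8.02 + 0.98Q = 42.73 - 2.42Q → Q_m = 10.2088.
Social marginal benefit = demand − MEC = 38.05 - 2.97Q.
Set SMB = MC: 38.05 - 2.97Q = 8.02 + 0.98Q → Q* = 7.6025.
Gap = |10.2088 − 7.6025| = 2.6063.

2.61 units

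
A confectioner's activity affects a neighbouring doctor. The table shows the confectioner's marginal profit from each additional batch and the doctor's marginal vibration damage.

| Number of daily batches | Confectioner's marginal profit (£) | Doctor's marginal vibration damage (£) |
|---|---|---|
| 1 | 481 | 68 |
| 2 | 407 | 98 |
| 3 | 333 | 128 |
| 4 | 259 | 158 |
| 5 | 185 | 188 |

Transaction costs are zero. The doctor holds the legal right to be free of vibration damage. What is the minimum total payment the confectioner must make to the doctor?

Efficient level: marginal profit ≥ marginal vibration damage through level 4, so k* = 4.
With the doctor holding the right, the confectioner must at least compensate total damage at k*: 68 + 98 + 128 + 158 = 452.

£452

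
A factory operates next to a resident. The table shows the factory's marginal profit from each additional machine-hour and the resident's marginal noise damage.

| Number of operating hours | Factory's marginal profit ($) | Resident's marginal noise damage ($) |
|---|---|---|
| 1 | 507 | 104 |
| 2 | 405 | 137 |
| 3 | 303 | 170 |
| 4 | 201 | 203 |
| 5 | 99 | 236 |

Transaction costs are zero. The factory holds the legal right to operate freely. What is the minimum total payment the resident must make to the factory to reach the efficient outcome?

$300

Left alone the factory would choose level 5 (marginal profit stays positive).
Efficient level: k* = 3 (marginal profit ≥ marginal noise damage through 3).
The resident must at least cover the factory's forgone profit from cutting 5→3: 201 + 99 = 300.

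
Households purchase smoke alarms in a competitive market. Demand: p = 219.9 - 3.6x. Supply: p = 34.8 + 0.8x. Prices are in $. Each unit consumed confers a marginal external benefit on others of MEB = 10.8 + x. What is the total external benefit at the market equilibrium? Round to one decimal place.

Market equilibrium (private): 34.8 + 0.8x = 219.9 - 3.6x → x_m = 42.0682.
Total external benefit = ∫₀^{x_m} (10.8 + 1.0x) dx = 10.8×42.0682 + ½×1.0×42.0682² = 1339.2033.

$1339.2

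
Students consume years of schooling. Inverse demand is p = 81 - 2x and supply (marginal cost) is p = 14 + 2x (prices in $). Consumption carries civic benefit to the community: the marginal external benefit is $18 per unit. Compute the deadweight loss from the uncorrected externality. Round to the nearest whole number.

Market equilibrium (private): 14 + 2x = 81 - 2x → x_m = 16.7500.
Social marginal benefit = demand + MEB = 99 - 2x.
Set SMB = MC: 99 - 2x = 14 + 2x → x* = 21.2500.
The loss is the area between SMB and MC from x* to x_m; with linear curves that's a triangle of height MEB(x_m).
DWL = ½ × 4.5000 × 18.0000 = 40.5000.

DWL = $41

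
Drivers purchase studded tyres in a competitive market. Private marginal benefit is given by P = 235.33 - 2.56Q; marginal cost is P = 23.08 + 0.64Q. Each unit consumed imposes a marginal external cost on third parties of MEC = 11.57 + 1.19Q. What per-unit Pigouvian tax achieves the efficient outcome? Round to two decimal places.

Social marginal benefit = demand − MEC = 223.76 - 3.75Q.
Set SMB = MC: 223.76 - 3.75Q = 23.08 + 0.64Q → Q* = 45.7130.
The Pigouvian tax equals MEC at Q*: 11.57 + 1.19×45.7130 = 65.9685.

tax = 65.97 per unit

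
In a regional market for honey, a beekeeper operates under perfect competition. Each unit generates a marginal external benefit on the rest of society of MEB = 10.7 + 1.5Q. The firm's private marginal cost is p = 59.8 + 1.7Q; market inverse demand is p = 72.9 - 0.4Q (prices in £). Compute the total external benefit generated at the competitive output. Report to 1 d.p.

£95.9

Market equilibrium (private): 59.8 + 1.7Q = 72.9 - 0.4Q → Q_m = 6.2381.
Total external benefit = ∫₀^{Q_m} (10.7 + 1.5Q) dQ = 10.7×6.2381 + ½×1.5×6.2381² = 95.9331.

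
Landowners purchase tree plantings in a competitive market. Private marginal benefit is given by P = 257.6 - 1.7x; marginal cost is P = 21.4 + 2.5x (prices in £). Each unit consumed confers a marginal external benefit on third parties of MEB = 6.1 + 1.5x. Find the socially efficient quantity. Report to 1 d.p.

Social marginal benefit = demand + MEB = 263.7 - 0.2x.
Set SMB = MC: 263.7 - 0.2x = 21.4 + 2.5x → x* = 89.7407.

x* = 89.7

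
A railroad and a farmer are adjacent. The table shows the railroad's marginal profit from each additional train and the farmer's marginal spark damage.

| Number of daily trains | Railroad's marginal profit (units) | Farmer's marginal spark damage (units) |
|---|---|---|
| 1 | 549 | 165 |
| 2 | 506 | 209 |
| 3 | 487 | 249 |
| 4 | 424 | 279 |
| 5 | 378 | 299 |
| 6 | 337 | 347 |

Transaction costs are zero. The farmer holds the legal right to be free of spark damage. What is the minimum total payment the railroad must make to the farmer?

1201

Efficient level: marginal profit ≥ marginal spark damage through level 5, so k* = 5.
With the farmer holding the right, the railroad must at least compensate total damage at k*: 165 + 209 + 249 + 279 + 299 = 1201.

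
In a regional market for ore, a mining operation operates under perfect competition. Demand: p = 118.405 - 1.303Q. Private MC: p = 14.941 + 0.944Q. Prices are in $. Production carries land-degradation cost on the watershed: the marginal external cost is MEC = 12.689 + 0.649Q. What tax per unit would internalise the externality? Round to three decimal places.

tax = $33.032 per unit

Social marginal cost = private MC + MEC = 27.630 + 1.593Q.
Set SMC = demand: 27.630 + 1.593Q = 118.405 - 1.303Q → Q* = 31.3450.
The Pigouvian tax equals MEC at Q*: 12.689 + 0.649×31.3450 = 33.0319.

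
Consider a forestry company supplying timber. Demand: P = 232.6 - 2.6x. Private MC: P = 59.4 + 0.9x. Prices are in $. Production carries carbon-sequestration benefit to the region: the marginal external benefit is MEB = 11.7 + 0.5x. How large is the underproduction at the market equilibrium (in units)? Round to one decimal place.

Market equilibrium (private): 59.4 + 0.9x = 232.6 - 2.6x → x_m = 49.4857.
Social marginal cost = private MC − MEB = 47.7 + 0.4x.
Set SMC = demand: 47.7 + 0.4x = 232.6 - 2.6x → x* = 61.6333.
Gap = |49.4857 − 61.6333| = 12.1476.

12.1 units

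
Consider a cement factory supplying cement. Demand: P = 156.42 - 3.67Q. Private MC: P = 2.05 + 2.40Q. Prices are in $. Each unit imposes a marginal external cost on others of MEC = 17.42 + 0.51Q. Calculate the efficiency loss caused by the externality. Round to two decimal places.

DWL = $70.18

Market equilibrium (private): 2.05 + 2.40Q = 156.42 - 3.67Q → Q_m = 25.4316.
Social marginal cost = private MC + MEC = 19.47 + 2.91Q.
Set SMC = demand: 19.47 + 2.91Q = 156.42 - 3.67Q → Q* = 20.8131.
The loss is the area between SMC and demand from Q* to Q_m; with linear curves that's a triangle of height MEC(Q_m).
DWL = ½ × 4.6185 × 30.3901 = 70.1783.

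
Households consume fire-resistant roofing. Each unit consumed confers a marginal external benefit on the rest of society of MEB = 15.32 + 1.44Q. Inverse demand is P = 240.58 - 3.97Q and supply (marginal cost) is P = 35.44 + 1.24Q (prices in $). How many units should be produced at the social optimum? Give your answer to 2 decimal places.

Social marginal benefit = demand + MEB = 255.90 - 2.53Q.
Set SMB = MC: 255.90 - 2.53Q = 35.44 + 1.24Q → Q* = 58.4775.

Q* = 58.48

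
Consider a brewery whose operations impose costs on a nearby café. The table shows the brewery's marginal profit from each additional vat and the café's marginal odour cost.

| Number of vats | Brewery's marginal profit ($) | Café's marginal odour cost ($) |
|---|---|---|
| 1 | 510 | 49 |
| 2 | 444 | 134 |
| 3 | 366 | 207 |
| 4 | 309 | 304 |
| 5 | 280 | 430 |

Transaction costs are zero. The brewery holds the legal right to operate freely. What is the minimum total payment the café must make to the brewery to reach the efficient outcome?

Left alone the brewery would choose level 5 (marginal profit stays positive).
Efficient level: k* = 4 (marginal profit ≥ marginal odour cost through 4).
The café must at least cover the brewery's forgone profit from cutting 5→4: 280 = 280.

$280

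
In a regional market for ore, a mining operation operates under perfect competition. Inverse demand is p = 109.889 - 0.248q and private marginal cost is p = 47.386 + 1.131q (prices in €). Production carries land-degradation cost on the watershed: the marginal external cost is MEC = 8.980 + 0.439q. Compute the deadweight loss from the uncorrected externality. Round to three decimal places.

DWL = €229.350

Market equilibrium (private): 47.386 + 1.131q = 109.889 - 0.248q → q_m = 45.3249.
Social marginal cost = private MC + MEC = 56.366 + 1.570q.
Set SMC = demand: 56.366 + 1.570q = 109.889 - 0.248q → q* = 29.4406.
The welfare-loss triangle has base |q_m − q*| and height MEC(q_m) (the vertical gap between SMC and demand is zero at q* and MEC at q_m).
DWL = ½ × 15.8843 × 28.8776 = 229.3502.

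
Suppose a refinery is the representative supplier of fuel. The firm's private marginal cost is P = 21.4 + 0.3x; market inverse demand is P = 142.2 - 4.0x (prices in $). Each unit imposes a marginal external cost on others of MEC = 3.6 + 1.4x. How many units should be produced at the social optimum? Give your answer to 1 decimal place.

Social marginal cost = private MC + MEC = 25.0 + 1.7x.
Set SMC = demand: 25.0 + 1.7x = 142.2 - 4.0x → x* = 20.5614.

x* = 20.6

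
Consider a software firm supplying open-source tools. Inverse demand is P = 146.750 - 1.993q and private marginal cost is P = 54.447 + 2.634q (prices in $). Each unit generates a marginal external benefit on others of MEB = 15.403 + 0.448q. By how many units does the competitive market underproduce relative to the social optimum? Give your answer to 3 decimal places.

5.824 units

Market equilibrium (private): 54.447 + 2.634q = 146.750 - 1.993q → q_m = 19.9488.
Social marginal cost = private MC − MEB = 39.044 + 2.186q.
Set SMC = demand: 39.044 + 2.186q = 146.750 - 1.993q → q* = 25.7732.
Gap = |19.9488 − 25.7732| = 5.8244.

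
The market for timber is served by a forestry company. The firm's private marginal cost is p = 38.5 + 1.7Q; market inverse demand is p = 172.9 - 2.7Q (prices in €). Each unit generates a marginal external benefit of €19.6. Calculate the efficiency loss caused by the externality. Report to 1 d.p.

DWL = €43.7

Market equilibrium (private): 38.5 + 1.7Q = 172.9 - 2.7Q → Q_m = 30.5455.
Social marginal cost = private MC − MEB = 18.9 + 1.7Q.
Set SMC = demand: 18.9 + 1.7Q = 172.9 - 2.7Q → Q* = 35.0000.
The welfare-loss triangle has base |Q_m − Q*| and height MEB(Q_m) (the vertical gap between SMC and demand is zero at Q* and MEB at Q_m).
DWL = ½ × 4.4545 × 19.6000 = 43.6541.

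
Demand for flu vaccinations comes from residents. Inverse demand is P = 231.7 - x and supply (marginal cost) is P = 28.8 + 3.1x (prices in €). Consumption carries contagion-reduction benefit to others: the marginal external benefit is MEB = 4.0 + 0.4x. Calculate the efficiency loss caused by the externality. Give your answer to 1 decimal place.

DWL = €76.5

Market equilibrium (private): 28.8 + 3.1x = 231.7 - x → x_m = 49.4878.
Social marginal benefit = demand + MEB = 235.7 - 0.6x.
Set SMB = MC: 235.7 - 0.6x = 28.8 + 3.1x → x* = 55.9189.
Height of the DWL triangle at x_m is SMB(x_m) − MC(x_m) = MEB(x_m) = 23.7951.
DWL = ½ × 6.4311 × 23.7951 = 76.5143.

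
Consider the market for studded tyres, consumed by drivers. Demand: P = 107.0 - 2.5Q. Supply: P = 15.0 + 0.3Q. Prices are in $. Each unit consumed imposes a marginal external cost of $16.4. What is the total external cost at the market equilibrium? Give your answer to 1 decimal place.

$538.9

Market equilibrium (private): 15.0 + 0.3Q = 107.0 - 2.5Q → Q_m = 32.8571.
Total external cost = MEC × Q_m = 16.4 × 32.8571 = 538.8564.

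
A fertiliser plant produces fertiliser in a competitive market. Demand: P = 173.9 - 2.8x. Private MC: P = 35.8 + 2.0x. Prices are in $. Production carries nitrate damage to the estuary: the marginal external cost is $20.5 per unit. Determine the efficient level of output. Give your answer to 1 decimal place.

x* = 24.5

Social marginal cost = private MC + MEC = 56.3 + 2.0x.
Set SMC = demand: 56.3 + 2.0x = 173.9 - 2.8x → x* = 24.5000.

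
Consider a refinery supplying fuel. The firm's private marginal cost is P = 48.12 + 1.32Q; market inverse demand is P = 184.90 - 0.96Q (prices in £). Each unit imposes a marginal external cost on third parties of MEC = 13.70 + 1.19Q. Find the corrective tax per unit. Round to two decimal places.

Social marginal cost = private MC + MEC = 61.82 + 2.51Q.
Set SMC = demand: 61.82 + 2.51Q = 184.90 - 0.96Q → Q* = 35.4697.
The Pigouvian tax equals MEC at Q*: 13.70 + 1.19×35.4697 = 55.9089.

tax = £55.91 per unit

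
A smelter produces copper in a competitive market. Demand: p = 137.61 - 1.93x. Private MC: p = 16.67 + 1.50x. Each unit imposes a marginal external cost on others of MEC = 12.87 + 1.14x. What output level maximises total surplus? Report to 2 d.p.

Social marginal cost = private MC + MEC = 29.54 + 2.64x.
Set SMC = demand: 29.54 + 2.64x = 137.61 - 1.93x → x* = 23.6477.

x* = 23.65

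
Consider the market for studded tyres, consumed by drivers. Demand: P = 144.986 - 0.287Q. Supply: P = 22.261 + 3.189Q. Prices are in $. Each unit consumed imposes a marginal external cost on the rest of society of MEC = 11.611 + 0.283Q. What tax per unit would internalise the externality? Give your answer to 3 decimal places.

Social marginal benefit = demand − MEC = 133.375 - 0.570Q.
Set SMB = MC: 133.375 - 0.570Q = 22.261 + 3.189Q → Q* = 29.5595.
The Pigouvian tax equals MEC at Q*: 11.611 + 0.283×29.5595 = 19.9763.

tax = $19.976 per unit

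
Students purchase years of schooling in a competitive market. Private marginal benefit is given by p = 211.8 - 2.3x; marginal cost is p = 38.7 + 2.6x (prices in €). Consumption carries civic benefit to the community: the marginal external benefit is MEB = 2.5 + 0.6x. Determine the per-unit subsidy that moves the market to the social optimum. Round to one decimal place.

Social marginal benefit = demand + MEB = 214.3 - 1.7x.
Set SMB = MC: 214.3 - 1.7x = 38.7 + 2.6x → x* = 40.8372.
The Pigouvian subsidy equals MEB at x*: 2.5 + 0.6×40.8372 = 27.0023.

subsidy = €27.0 per unit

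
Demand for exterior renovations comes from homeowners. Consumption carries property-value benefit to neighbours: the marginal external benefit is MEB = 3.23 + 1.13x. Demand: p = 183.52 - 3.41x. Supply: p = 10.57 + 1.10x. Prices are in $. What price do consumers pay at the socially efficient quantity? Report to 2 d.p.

Social marginal benefit = demand + MEB = 186.75 - 2.28x.
Set SMB = MC: 186.75 - 2.28x = 10.57 + 1.10x → x* = 52.1243.
Consumer price on the demand curve at x*: 183.52 − 3.41×52.1243 = 5.7761.

P = $5.78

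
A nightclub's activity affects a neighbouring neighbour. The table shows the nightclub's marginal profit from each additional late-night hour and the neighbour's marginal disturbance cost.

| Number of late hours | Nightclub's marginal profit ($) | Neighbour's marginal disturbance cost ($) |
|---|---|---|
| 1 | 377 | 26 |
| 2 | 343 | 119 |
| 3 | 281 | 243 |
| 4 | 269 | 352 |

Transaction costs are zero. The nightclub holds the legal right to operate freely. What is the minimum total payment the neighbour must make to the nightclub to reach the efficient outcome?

$269

Left alone the nightclub would choose level 4 (marginal profit stays positive).
Efficient level: k* = 3 (marginal profit ≥ marginal disturbance cost through 3).
The neighbour must at least cover the nightclub's forgone profit from cutting 4→3: 269 = 269.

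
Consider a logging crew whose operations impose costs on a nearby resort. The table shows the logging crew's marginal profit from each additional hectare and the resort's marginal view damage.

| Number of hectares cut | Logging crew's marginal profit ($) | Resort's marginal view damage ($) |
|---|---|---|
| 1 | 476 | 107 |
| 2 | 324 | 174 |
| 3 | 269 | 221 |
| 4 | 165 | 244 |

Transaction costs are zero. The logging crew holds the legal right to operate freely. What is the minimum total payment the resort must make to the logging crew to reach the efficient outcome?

$165

Left alone the logging crew would choose level 4 (marginal profit stays positive).
Efficient level: k* = 3 (marginal profit ≥ marginal view damage through 3).
The resort must at least cover the logging crew's forgone profit from cutting 4→3: 165 = 165.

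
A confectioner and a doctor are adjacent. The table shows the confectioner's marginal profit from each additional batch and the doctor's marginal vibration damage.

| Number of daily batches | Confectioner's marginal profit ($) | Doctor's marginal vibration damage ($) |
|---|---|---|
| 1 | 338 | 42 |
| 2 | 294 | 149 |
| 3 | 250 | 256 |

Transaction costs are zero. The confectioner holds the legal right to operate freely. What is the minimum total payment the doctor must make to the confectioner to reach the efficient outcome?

$250

Left alone the confectioner would choose level 3 (marginal profit stays positive).
Efficient level: k* = 2 (marginal profit ≥ marginal vibration damage through 2).
The doctor must at least cover the confectioner's forgone profit from cutting 3→2: 250 = 250.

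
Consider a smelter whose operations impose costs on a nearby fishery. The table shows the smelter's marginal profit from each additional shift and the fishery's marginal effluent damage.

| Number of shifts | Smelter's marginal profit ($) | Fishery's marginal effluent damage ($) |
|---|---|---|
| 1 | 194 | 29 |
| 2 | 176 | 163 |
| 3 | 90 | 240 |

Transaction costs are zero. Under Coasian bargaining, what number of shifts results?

2

Bargaining reaches the level where marginal profit last exceeds marginal effluent damage.
That holds through level 2 (176 ≥ 163) but not at 3 (90 < 240).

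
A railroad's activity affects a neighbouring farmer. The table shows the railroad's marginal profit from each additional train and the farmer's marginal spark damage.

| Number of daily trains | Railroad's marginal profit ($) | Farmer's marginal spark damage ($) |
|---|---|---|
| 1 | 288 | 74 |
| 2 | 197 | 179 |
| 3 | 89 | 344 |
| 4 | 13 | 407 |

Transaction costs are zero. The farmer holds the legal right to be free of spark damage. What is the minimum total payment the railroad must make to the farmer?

$253

Efficient level: marginal profit ≥ marginal spark damage through level 2, so k* = 2.
With the farmer holding the right, the railroad must at least compensate total damage at k*: 74 + 179 = 253.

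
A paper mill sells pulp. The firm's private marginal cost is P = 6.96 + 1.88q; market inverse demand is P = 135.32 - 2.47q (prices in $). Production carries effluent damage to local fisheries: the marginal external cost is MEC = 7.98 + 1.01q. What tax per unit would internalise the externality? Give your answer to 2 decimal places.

Social marginal cost = private MC + MEC = 14.94 + 2.89q.
Set SMC = demand: 14.94 + 2.89q = 135.32 - 2.47q → q* = 22.4590.
The Pigouvian tax equals MEC at q*: 7.98 + 1.01×22.4590 = 30.6636.

tax = $30.66 per unit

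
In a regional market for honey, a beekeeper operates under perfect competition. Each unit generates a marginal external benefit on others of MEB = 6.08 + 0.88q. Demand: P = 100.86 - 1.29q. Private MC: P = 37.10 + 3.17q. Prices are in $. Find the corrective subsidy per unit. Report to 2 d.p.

subsidy = $23.25 per unit

Social marginal cost = private MC − MEB = 31.02 + 2.29q.
Set SMC = demand: 31.02 + 2.29q = 100.86 - 1.29q → q* = 19.5084.
The Pigouvian subsidy equals MEB at q*: 6.08 + 0.88×19.5084 = 23.2474.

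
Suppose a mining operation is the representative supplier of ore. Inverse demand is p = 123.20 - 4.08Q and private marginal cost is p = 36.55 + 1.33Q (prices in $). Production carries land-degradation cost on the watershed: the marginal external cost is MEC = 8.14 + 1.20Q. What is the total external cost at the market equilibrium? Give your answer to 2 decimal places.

$284.29

Market equilibrium (private): 36.55 + 1.33Q = 123.20 - 4.08Q → Q_m = 16.0166.
Total external cost = ∫₀^{Q_m} (8.14 + 1.20Q) dQ = 8.14×16.0166 + ½×1.20×16.0166² = 284.2940.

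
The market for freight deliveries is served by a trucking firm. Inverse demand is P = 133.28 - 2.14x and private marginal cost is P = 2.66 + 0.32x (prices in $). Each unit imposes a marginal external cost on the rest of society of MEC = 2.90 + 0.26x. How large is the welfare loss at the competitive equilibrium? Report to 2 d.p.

Market equilibrium (private): 2.66 + 0.32x = 133.28 - 2.14x → x_m = 53.0976.
Social marginal cost = private MC + MEC = 5.56 + 0.58x.
Set SMC = demand: 5.56 + 0.58x = 133.28 - 2.14x → x* = 46.9559.
The welfare-loss triangle has base |x_m − x*| and height MEC(x_m) (the vertical gap between SMC and demand is zero at x* and MEC at x_m).
DWL = ½ × 6.1417 × 16.7054 = 51.2998.

DWL = $51.30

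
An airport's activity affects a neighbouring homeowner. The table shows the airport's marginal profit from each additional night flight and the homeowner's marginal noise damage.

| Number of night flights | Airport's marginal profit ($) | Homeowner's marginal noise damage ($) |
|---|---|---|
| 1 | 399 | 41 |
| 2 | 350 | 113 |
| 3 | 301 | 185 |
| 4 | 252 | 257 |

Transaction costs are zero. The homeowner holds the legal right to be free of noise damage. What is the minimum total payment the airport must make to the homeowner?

Efficient level: marginal profit ≥ marginal noise damage through level 3, so k* = 3.
With the homeowner holding the right, the airport must at least compensate total damage at k*: 41 + 113 + 185 = 339.

$339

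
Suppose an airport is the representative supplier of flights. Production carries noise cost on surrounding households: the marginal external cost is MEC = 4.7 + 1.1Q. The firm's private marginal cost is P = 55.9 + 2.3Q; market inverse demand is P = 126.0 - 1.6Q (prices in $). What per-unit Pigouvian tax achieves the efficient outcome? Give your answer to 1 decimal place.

tax = $19.1 per unit

Social marginal cost = private MC + MEC = 60.6 + 3.4Q.
Set SMC = demand: 60.6 + 3.4Q = 126.0 - 1.6Q → Q* = 13.0800.
The Pigouvian tax equals MEC at Q*: 4.7 + 1.1×13.0800 = 19.0880.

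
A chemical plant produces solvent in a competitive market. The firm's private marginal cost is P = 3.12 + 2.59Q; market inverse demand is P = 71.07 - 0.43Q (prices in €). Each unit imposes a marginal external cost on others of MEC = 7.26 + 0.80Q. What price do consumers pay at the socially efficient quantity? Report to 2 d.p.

P = €64.24

Social marginal cost = private MC + MEC = 10.38 + 3.39Q.
Set SMC = demand: 10.38 + 3.39Q = 71.07 - 0.43Q → Q* = 15.8874.
Consumer price on the demand curve at Q*: 71.07 − 0.43×15.8874 = 64.2384.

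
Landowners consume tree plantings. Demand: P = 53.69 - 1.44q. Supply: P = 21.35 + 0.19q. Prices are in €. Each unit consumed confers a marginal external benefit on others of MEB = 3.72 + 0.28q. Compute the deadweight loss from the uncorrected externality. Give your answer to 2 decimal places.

DWL = €31.86

Market equilibrium (private): 21.35 + 0.19q = 53.69 - 1.44q → q_m = 19.8405.
Social marginal benefit = demand + MEB = 57.41 - 1.16q.
Set SMB = MC: 57.41 - 1.16q = 21.35 + 0.19q → q* = 26.7111.
Between q* and q_m the wedge SMB − MC runs linearly from 0 to MEB(q_m), so the loss is a triangle.
DWL = ½ × 6.8706 × 9.2753 = 31.8634.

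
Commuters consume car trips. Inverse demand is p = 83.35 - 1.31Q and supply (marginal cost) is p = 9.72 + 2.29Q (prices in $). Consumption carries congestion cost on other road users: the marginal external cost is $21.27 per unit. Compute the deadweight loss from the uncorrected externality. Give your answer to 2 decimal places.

DWL = $62.84

Market equilibrium (private): 9.72 + 2.29Q = 83.35 - 1.31Q → Q_m = 20.4528.
Social marginal benefit = demand − MEC = 62.08 - 1.31Q.
Set SMB = MC: 62.08 - 1.31Q = 9.72 + 2.29Q → Q* = 14.5444.
The loss is the area between SMB and MC from Q* to Q_m; with linear curves that's a triangle of height MEC(Q_m).
DWL = ½ × 5.9084 × 21.2700 = 62.8358.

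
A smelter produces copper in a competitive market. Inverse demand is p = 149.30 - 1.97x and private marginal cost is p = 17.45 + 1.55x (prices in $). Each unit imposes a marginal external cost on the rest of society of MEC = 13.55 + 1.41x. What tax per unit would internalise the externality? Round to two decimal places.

tax = $47.38 per unit

Social marginal cost = private MC + MEC = 31.00 + 2.96x.
Set SMC = demand: 31.00 + 2.96x = 149.30 - 1.97x → x* = 23.9959.
The Pigouvian tax equals MEC at x*: 13.55 + 1.41×23.9959 = 47.3842.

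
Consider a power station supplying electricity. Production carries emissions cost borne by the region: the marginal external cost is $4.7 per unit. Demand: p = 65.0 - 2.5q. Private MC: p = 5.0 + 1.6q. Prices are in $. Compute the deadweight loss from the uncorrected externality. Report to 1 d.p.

Market equilibrium (private): 5.0 + 1.6q = 65.0 - 2.5q → q_m = 14.6341.
Social marginal cost = private MC + MEC = 9.7 + 1.6q.
Set SMC = demand: 9.7 + 1.6q = 65.0 - 2.5q → q* = 13.4878.
Height of the DWL triangle at q_m is SMC(q_m) − demand(q_m) = MEC(q_m) = 4.7000.
DWL = ½ × 1.1463 × 4.7000 = 2.6938.

DWL = $2.7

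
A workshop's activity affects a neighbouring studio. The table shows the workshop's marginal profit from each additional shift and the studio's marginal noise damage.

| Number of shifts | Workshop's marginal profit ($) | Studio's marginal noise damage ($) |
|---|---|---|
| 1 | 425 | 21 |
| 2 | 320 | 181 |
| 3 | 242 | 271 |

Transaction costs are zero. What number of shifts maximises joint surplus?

2

Bargaining reaches the level where marginal profit last exceeds marginal noise damage.
That holds through level 2 (320 ≥ 181) but not at 3 (242 < 271).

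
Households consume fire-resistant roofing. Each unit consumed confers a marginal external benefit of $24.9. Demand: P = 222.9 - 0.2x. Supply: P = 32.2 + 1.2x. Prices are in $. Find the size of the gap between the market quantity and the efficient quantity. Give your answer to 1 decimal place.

17.8 units

Market equilibrium (private): 32.2 + 1.2x = 222.9 - 0.2x → x_m = 136.2143.
Social marginal benefit = demand + MEB = 247.8 - 0.2x.
Set SMB = MC: 247.8 - 0.2x = 32.2 + 1.2x → x* = 154.0000.
Gap = |136.2143 − 154.0000| = 17.7857.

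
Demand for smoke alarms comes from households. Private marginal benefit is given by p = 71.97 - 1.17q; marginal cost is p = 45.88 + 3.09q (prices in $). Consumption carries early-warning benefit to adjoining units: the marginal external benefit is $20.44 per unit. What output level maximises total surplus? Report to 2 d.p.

q* = 10.92

Social marginal benefit = demand + MEB = 92.41 - 1.17q.
Set SMB = MC: 92.41 - 1.17q = 45.88 + 3.09q → q* = 10.9225.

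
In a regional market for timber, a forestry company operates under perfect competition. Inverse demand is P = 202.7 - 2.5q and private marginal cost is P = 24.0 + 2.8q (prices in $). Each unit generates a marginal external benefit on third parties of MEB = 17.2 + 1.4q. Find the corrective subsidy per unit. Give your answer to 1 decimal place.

subsidy = $87.5 per unit

Social marginal cost = private MC − MEB = 6.8 + 1.4q.
Set SMC = demand: 6.8 + 1.4q = 202.7 - 2.5q → q* = 50.2308.
The Pigouvian subsidy equals MEB at q*: 17.2 + 1.4×50.2308 = 87.5231.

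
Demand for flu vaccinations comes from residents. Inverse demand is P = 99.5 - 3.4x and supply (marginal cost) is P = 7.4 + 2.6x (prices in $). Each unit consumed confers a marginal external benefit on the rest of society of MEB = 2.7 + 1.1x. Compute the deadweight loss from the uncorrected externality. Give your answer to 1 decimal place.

DWL = $39.1

Market equilibrium (private): 7.4 + 2.6x = 99.5 - 3.4x → x_m = 15.3500.
Social marginal benefit = demand + MEB = 102.2 - 2.3x.
Set SMB = MC: 102.2 - 2.3x = 7.4 + 2.6x → x* = 19.3469.
The welfare-loss triangle has base |x_m − x*| and height MEB(x_m) (the vertical gap between SMB and MC is zero at x* and MEB at x_m).
DWL = ½ × 3.9969 × 19.5850 = 39.1396.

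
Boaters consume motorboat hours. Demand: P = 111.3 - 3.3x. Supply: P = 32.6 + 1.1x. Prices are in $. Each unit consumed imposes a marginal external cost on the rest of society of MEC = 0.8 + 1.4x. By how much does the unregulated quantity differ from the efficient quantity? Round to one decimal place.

4.5 units

Market equilibrium (private): 32.6 + 1.1x = 111.3 - 3.3x → x_m = 17.8864.
Social marginal benefit = demand − MEC = 110.5 - 4.7x.
Set SMB = MC: 110.5 - 4.7x = 32.6 + 1.1x → x* = 13.4310.
Gap = |17.8864 − 13.4310| = 4.4554.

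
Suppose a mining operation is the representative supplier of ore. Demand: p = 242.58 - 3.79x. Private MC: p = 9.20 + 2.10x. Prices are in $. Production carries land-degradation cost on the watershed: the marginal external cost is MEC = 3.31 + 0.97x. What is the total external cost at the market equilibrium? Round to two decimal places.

Market equilibrium (private): 9.20 + 2.10x = 242.58 - 3.79x → x_m = 39.6231.
Total external cost = ∫₀^{x_m} (3.31 + 0.97x) dx = 3.31×39.6231 + ½×0.97×39.6231² = 892.5976.

$892.60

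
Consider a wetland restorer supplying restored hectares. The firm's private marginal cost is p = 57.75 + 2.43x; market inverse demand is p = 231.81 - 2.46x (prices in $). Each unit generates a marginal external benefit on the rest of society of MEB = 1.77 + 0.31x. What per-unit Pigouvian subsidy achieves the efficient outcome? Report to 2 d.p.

Social marginal cost = private MC − MEB = 55.98 + 2.12x.
Set SMC = demand: 55.98 + 2.12x = 231.81 - 2.46x → x* = 38.3908.
The Pigouvian subsidy equals MEB at x*: 1.77 + 0.31×38.3908 = 13.6711.

subsidy = $13.67 per unit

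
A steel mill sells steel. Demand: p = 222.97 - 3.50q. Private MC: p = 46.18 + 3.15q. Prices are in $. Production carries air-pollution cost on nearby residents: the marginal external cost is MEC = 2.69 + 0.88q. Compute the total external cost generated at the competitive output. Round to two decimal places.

Market equilibrium (private): 46.18 + 3.15q = 222.97 - 3.50q → q_m = 26.5850.
Total external cost = ∫₀^{q_m} (2.69 + 0.88q) dq = 2.69×26.5850 + ½×0.88×26.5850² = 382.4890.

$382.49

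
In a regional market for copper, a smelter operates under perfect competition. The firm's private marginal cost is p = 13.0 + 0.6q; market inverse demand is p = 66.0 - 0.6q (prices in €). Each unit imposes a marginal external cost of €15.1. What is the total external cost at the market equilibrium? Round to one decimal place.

€666.9

Market equilibrium (private): 13.0 + 0.6q = 66.0 - 0.6q → q_m = 44.1667.
Total external cost = MEC × q_m = 15.1 × 44.1667 = 666.9172.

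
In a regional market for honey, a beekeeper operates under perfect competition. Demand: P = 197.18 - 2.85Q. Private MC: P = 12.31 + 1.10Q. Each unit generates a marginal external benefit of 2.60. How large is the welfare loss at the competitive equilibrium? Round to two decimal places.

Market equilibrium (private): 12.31 + 1.10Q = 197.18 - 2.85Q → Q_m = 46.8025.
Social marginal cost = private MC − MEB = 9.71 + 1.10Q.
Set SMC = demand: 9.71 + 1.10Q = 197.18 - 2.85Q → Q* = 47.4608.
Between Q* and Q_m the wedge demand − SMC runs linearly from 0 to MEB(Q_m), so the loss is a triangle.
DWL = ½ × 0.6583 × 2.6000 = 0.8558.

DWL = 0.86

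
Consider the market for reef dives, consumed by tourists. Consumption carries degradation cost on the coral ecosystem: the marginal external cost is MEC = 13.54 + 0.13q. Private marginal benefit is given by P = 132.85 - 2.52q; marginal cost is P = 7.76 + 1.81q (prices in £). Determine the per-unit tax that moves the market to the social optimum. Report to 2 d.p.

tax = £16.79 per unit

Social marginal benefit = demand − MEC = 119.31 - 2.65q.
Set SMB = MC: 119.31 - 2.65q = 7.76 + 1.81q → q* = 25.0112.
The Pigouvian tax equals MEC at q*: 13.54 + 0.13×25.0112 = 16.7915.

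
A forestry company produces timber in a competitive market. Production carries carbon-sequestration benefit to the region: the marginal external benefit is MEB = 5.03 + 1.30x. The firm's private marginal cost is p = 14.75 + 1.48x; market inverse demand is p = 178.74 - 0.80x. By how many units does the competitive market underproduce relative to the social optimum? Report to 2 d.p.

100.54 units

Market equilibrium (private): 14.75 + 1.48x = 178.74 - 0.80x → x_m = 71.9254.
Social marginal cost = private MC − MEB = 9.72 + 0.18x.
Set SMC = demand: 9.72 + 0.18x = 178.74 - 0.80x → x* = 172.4694.
Gap = |71.9254 − 172.4694| = 100.5440.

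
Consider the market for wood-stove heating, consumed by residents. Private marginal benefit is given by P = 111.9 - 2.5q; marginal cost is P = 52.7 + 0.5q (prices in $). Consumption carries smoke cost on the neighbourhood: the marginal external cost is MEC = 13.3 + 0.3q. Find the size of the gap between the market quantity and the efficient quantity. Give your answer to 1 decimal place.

Market equilibrium (private): 52.7 + 0.5q = 111.9 - 2.5q → q_m = 19.7333.
Social marginal benefit = demand − MEC = 98.6 - 2.8q.
Set SMB = MC: 98.6 - 2.8q = 52.7 + 0.5q → q* = 13.9091.
Gap = |19.7333 − 13.9091| = 5.8242.

5.8 units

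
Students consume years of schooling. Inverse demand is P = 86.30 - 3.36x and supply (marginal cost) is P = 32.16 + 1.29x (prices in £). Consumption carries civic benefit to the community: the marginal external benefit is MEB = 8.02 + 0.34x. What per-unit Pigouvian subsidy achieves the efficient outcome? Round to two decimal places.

subsidy = £12.92 per unit

Social marginal benefit = demand + MEB = 94.32 - 3.02x.
Set SMB = MC: 94.32 - 3.02x = 32.16 + 1.29x → x* = 14.4223.
The Pigouvian subsidy equals MEB at x*: 8.02 + 0.34×14.4223 = 12.9236.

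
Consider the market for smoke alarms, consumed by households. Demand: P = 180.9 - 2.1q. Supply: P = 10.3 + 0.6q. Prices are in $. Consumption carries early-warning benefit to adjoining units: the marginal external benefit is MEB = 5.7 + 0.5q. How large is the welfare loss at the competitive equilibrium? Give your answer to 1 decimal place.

Market equilibrium (private): 10.3 + 0.6q = 180.9 - 2.1q → q_m = 63.1852.
Social marginal benefit = demand + MEB = 186.6 - 1.6q.
Set SMB = MC: 186.6 - 1.6q = 10.3 + 0.6q → q* = 80.1364.
The loss is the area between SMB and MC from q* to q_m; with linear curves that's a triangle of height MEB(q_m).
DWL = ½ × 16.9512 × 37.2926 = 316.0772.

DWL = $316.1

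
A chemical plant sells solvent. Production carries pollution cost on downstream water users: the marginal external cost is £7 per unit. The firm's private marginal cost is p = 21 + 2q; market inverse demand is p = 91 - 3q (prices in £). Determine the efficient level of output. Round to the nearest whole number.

Social marginal cost = private MC + MEC = 28 + 2q.
Set SMC = demand: 28 + 2q = 91 - 3q → q* = 12.6000.

q* = 13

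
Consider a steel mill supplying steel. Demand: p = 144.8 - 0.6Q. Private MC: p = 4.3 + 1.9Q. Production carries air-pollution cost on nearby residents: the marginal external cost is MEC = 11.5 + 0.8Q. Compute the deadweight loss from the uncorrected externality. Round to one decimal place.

Market equilibrium (private): 4.3 + 1.9Q = 144.8 - 0.6Q → Q_m = 56.2000.
Social marginal cost = private MC + MEC = 15.8 + 2.7Q.
Set SMC = demand: 15.8 + 2.7Q = 144.8 - 0.6Q → Q* = 39.0909.
Between Q* and Q_m the wedge SMC − demand runs linearly from 0 to MEC(Q_m), so the loss is a triangle.
DWL = ½ × 17.1091 × 56.4600 = 482.9899.

DWL = 483.0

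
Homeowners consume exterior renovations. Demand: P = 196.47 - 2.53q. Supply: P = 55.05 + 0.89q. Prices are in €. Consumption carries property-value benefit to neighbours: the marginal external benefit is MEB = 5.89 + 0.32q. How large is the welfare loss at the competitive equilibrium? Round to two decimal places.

Market equilibrium (private): 55.05 + 0.89q = 196.47 - 2.53q → q_m = 41.3509.
Social marginal benefit = demand + MEB = 202.36 - 2.21q.
Set SMB = MC: 202.36 - 2.21q = 55.05 + 0.89q → q* = 47.5194.
Height of the DWL triangle at q_m is SMB(q_m) − MC(q_m) = MEB(q_m) = 19.1223.
DWL = ½ × 6.1685 × 19.1223 = 58.9780.

DWL = €58.98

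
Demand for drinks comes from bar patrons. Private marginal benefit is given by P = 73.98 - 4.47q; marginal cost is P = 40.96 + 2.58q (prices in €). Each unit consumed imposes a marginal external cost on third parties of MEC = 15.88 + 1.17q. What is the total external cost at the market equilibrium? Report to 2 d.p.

Market equilibrium (private): 40.96 + 2.58q = 73.98 - 4.47q → q_m = 4.6837.
Total external cost = ∫₀^{q_m} (15.88 + 1.17q) dq = 15.88×4.6837 + ½×1.17×4.6837² = 87.2103.

€87.21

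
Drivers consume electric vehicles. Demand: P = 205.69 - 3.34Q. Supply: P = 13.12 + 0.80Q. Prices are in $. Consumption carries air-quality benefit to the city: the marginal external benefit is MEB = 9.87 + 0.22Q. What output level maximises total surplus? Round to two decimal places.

Q* = 51.64

Social marginal benefit = demand + MEB = 215.56 - 3.12Q.
Set SMB = MC: 215.56 - 3.12Q = 13.12 + 0.80Q → Q* = 51.6429.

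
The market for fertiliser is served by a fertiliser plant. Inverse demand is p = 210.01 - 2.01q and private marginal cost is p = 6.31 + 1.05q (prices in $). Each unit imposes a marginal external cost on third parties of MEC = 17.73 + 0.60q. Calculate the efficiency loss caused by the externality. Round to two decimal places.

Market equilibrium (private): 6.31 + 1.05q = 210.01 - 2.01q → q_m = 66.5686.
Social marginal cost = private MC + MEC = 24.04 + 1.65q.
Set SMC = demand: 24.04 + 1.65q = 210.01 - 2.01q → q* = 50.8115.
Between q* and q_m the wedge SMC − demand runs linearly from 0 to MEC(q_m), so the loss is a triangle.
DWL = ½ × 15.7571 × 57.6712 = 454.3654.

DWL = $454.37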